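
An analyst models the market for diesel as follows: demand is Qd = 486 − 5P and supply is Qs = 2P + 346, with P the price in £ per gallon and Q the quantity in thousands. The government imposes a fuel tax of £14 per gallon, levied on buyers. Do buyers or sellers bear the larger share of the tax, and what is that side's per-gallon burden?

Before the tax: set 486 − 5P = 2P + 346 → P* = £20, Q* = 386.
With the tax collected from buyers, demand (in seller-price terms) shifts: Qd = 486 − 5(P + 14).
New equilibrium: buyers pay £24, sellers receive £10, Q = 366. (Wedge: Pb − Ps = 14.)
Per-gallon burden: buyers £4, sellers £10.
Sellers take the larger share because supply is less price-elastic here (demand slope 5 vs supply slope 2).

Sellers bear the larger share: £10 per gallon.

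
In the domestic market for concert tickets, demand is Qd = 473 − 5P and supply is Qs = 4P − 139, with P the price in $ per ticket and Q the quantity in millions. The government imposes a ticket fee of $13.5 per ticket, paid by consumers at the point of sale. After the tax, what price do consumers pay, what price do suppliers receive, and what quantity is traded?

Without the tax, 473 − 5P = 4P − 139 gives 9P = 612, so P* = $68 and Q* = 133.
With the tax collected from consumers, demand (in seller-price terms) shifts: Qd = 473 − 5(P + 13.5).
New equilibrium: consumers pay $74, suppliers receive $60.5, Q = 103. (Wedge: Pb − Ps = 13.5.)
The less price-elastic side of the market bears the larger share of a per-unit tax.

Consumers pay $74; suppliers receive $60.5; quantity = 103.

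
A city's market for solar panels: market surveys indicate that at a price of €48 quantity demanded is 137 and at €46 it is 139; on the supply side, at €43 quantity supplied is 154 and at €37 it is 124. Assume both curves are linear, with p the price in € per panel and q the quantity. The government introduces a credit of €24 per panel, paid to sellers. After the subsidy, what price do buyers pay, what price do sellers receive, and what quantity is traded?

Buyers pay €21; sellers receive €45; quantity = 164.

Demand slope: (139 − 137)/(46 − 48) = -1, so qd = 185 − p.
Supply slope: (124 − 154)/(37 − 43) = 5, so qs = 5p − 61.
Before the subsidy: set 185 − p = 5p − 61 → p* = €41, q* = 144.
With a per-unit subsidy paid to sellers, each receives p + 24 per unit sold, so supply becomes qs = 5(p + 24) − 61.
New equilibrium: buyers pay €21, sellers receive €45, q = 164. (Wedge: pb − ps = −24.)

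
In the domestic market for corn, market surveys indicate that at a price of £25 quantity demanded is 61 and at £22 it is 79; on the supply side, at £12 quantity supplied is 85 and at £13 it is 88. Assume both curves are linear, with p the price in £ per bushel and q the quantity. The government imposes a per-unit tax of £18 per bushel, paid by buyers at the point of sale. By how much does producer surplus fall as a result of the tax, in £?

Producer surplus falls by £1020.

Demand slope: (79 − 61)/(22 − 25) = -6, so qd = 211 − 6p.
Supply slope: (88 − 85)/(13 − 12) = 3, so qs = 3p + 49.
Before the tax: set 211 − 6p = 3p + 49 → p* = £18, q* = 103.
With the tax collected from buyers, demand (in seller-price terms) shifts: qd = 211 − 6(p + 18).
New equilibrium: buyers pay £24, suppliers receive £6, q = 67. (Wedge: pb − ps = 18.)
ΔPS is the trapezoid between Q = 67 and Q = 103 of height £12: ½ · (103 + 67) · 12 = £1020.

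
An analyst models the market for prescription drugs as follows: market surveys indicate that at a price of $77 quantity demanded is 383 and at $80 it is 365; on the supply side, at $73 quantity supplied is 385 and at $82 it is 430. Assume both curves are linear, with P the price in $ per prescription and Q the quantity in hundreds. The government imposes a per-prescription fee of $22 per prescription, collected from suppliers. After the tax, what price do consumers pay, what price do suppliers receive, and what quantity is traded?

Consumers pay $85; suppliers receive $63; quantity = 335.

Demand slope: (365 − 383)/(80 − 77) = -6, so Qd = 845 − 6P.
Supply slope: (430 − 385)/(82 − 73) = 5, so Qs = 5P + 20.
Without the tax, 845 − 6P = 5P + 20 gives 11P = 825, so P* = $75 and Q* = 395.
With the tax collected from suppliers, supply shifts: Qs = 5(P − 22) + 20.
New equilibrium: consumers pay $85, suppliers receive $63, Q = 335. (Wedge: Pb − Ps = 22.)
The less price-elastic side of the market bears the larger share of a per-unit tax.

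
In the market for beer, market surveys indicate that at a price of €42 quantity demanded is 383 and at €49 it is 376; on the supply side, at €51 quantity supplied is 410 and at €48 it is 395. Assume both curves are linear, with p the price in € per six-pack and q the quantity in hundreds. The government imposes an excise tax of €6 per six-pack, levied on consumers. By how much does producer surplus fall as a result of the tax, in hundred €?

Demand slope: (376 − 383)/(49 − 42) = -1, so qd = 425 − p.
Supply slope: (395 − 410)/(48 − 51) = 5, so qs = 5p + 155.
Without the tax, 425 − p = 5p + 155 gives 6p = 270, so p* = €45 and q* = 380.
With the tax collected from consumers, demand (in seller-price terms) shifts: qd = 425 − (p + 6).
Solving gives q = 375 with consumers paying €50 and sellers receiving €44 (the €6 wedge).
ΔPS is the trapezoid between Q = 375 and Q = 380 of height €1: ½ · (380 + 375) · 1 = €377.5.

Producer surplus falls by €377.5 hundred.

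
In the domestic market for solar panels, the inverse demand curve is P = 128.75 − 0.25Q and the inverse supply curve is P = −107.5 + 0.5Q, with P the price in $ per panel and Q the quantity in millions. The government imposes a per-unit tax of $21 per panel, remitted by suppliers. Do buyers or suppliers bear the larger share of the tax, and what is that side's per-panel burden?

Rewrite in direct form: Qd = 515 − 4P and Qs = 2P + 215.
Without the tax, 515 − 4P = 2P + 215 gives 6P = 300, so P* = $50 and Q* = 315.
With the tax collected from suppliers, supply shifts: Qs = 2(P − 21) + 215.
New equilibrium: buyers pay $57, suppliers receive $36, Q = 287. (Wedge: Pb − Ps = 21.)
Per-panel burden: buyers $7, suppliers $14.
Suppliers take the larger share because supply is less price-elastic here (demand slope 4 vs supply slope 2).
The less price-elastic side of the market bears the larger share of a per-unit tax.

Suppliers bear the larger share: $14 per panel.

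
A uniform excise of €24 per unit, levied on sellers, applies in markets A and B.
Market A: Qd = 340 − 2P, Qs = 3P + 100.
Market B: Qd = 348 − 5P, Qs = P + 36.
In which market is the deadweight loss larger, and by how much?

Market A, by €105.6.

Market A: pre-tax P* = €48, Q* = 244; post-tax Q = 215.2; deadweight loss = €345.6.
Market B: pre-tax P* = €52, Q* = 88; post-tax Q = 68; deadweight loss = €240.
Difference: €345.6 vs €240 → market A is larger by €105.6.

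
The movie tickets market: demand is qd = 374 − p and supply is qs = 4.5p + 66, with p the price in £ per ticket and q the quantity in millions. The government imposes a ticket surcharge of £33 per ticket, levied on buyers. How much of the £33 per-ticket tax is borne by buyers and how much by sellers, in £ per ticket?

Before the tax: set 374 − p = 4.5p + 66 → p* = £56, q* = 318.
With the tax collected from buyers, demand (in seller-price terms) shifts: qd = 374 − (p + 33).
New equilibrium: buyers pay £83, sellers receive £50, q = 291. (Wedge: pb − ps = 33.)
Burden on buyers: £27; on sellers: £6. (They sum to £33.)
The less price-elastic side of the market bears the larger share of a per-unit tax.

Buyers bear £27 per ticket; sellers bear £6 per ticket.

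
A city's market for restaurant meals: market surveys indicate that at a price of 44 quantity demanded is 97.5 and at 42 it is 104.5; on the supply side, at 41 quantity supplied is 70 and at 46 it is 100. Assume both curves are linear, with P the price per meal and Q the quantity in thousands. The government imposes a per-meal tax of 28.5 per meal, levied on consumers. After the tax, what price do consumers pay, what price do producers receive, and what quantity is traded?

Consumers pay 63; producers receive 34.5; quantity = 31.

Demand slope: (104.5 − 97.5)/(42 − 44) = -3.5, so Qd = 251.5 − 3.5P.
Supply slope: (100 − 70)/(46 − 41) = 6, so Qs = 6P − 176.
Without the tax, 251.5 − 3.5P = 6P − 176 gives 9.5P = 427.5, so P* = 45 and Q* = 94.
With the tax collected from consumers, demand (in seller-price terms) shifts: Qd = 251.5 − 3.5(P + 28.5).
New equilibrium: consumers pay 63, producers receive 34.5, Q = 31. (Wedge: Pb − Ps = 28.5.)
The less price-elastic side of the market bears the larger share of a per-unit tax.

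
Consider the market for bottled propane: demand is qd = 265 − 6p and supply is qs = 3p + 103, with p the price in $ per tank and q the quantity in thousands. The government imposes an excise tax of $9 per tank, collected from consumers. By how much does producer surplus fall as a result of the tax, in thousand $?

Producer surplus falls by $888 thousand.

Before the tax: set 265 − 6p = 3p + 103 → p* = $18, q* = 157.
With the tax collected from consumers, demand (in seller-price terms) shifts: qd = 265 − 6(p + 9).
New equilibrium: consumers pay $21, sellers receive $12, q = 139. (Wedge: pb − ps = 9.)
ΔPS is the trapezoid between Q = 139 and Q = 157 of height $6: ½ · (157 + 139) · 6 = $888.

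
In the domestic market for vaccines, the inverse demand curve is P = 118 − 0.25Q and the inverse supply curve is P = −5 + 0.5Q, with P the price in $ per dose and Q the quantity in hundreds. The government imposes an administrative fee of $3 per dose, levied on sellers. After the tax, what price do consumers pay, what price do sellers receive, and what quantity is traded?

Consumers pay $78; sellers receive $75; quantity = 160.

Rewrite in direct form: Qd = 472 − 4P and Qs = 2P + 10.
Without the tax, 472 − 4P = 2P + 10 gives 6P = 462, so P* = $77 and Q* = 164.
With the tax collected from sellers, supply shifts: Qs = 2(P − 3) + 10.
New equilibrium: consumers pay $78, sellers receive $75, Q = 160. (Wedge: Pb − Ps = 3.)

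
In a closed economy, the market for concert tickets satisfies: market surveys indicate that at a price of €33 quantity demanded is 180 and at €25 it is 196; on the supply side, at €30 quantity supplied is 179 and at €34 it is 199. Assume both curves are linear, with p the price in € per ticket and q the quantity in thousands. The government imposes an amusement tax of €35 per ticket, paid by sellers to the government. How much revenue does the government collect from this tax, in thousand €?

Demand slope: (196 − 180)/(25 − 33) = -2, so qd = 246 − 2p.
Supply slope: (199 − 179)/(34 − 30) = 5, so qs = 5p + 29.
Before the tax: set 246 − 2p = 5p + 29 → p* = €31, q* = 184.
With the tax collected from sellers, supply shifts: qs = 5(p − 35) + 29.
New equilibrium: consumers pay €56, sellers receive €21, q = 134. (Wedge: pb − ps = 35.)
Revenue = t · Q = 35 · 134 = €4690.

Tax revenue = €4690 thousand.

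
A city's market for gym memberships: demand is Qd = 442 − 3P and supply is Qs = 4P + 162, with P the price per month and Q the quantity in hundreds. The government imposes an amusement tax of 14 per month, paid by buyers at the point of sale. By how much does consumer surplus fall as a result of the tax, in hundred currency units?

Before the tax: set 442 − 3P = 4P + 162 → P* = 40, Q* = 322.
With the tax collected from buyers, demand (in seller-price terms) shifts: Qd = 442 − 3(P + 14).
Solving gives Q = 298 with buyers paying 48 and producers receiving 34 (the 14 wedge).
ΔCS is the trapezoid between Q = 298 and Q = 322 of height 8: ½ · (322 + 298) · 8 = 2480.

Consumer surplus falls by 2480 hundred.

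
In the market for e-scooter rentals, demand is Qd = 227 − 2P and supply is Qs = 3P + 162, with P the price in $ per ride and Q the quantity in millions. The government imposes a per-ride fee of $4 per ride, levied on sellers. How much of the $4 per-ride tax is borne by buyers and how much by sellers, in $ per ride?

Buyers bear $2.4 per ride; sellers bear $1.6 per ride.

Without the tax, 227 − 2P = 3P + 162 gives 5P = 65, so P* = $13 and Q* = 201.
With the tax collected from sellers, supply shifts: Qs = 3(P − 4) + 162.
New equilibrium: buyers pay $15.4, sellers receive $11.4, Q = 196.2. (Wedge: Pb − Ps = 4.)
Burden on buyers: $2.4; on sellers: $1.6. (They sum to $4.)
The less price-elastic side of the market bears the larger share of a per-unit tax.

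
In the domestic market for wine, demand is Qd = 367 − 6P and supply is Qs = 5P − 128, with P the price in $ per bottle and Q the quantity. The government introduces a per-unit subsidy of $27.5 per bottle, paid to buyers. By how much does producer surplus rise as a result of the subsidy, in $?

Producer surplus rises by $2017.5.

Before the subsidy: set 367 − 6P = 5P − 128 → P* = $45, Q* = 97.
With a per-unit subsidy paid to buyers, each effectively pays P − 27.5, so demand becomes Qd = 367 − 6(P − 27.5).
New equilibrium: buyers pay $32.5, producers receive $60, Q = 172. (Wedge: Pb − Ps = −27.5.)
ΔPS is the trapezoid between Q = 172 and Q = 97 of height $15: ½ · (97 + 172) · 15 = $2017.5.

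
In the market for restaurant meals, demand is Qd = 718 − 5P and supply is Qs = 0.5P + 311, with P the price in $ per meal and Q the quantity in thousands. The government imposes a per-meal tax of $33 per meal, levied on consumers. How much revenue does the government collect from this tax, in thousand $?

Tax revenue = $10989 thousand.

Before the tax: set 718 − 5P = 0.5P + 311 → P* = $74, Q* = 348.
With the tax collected from consumers, demand (in seller-price terms) shifts: Qd = 718 − 5(P + 33).
New equilibrium: consumers pay $77, sellers receive $44, Q = 333. (Wedge: Pb − Ps = 33.)
Revenue = t · Q = 33 · 333 = $10989.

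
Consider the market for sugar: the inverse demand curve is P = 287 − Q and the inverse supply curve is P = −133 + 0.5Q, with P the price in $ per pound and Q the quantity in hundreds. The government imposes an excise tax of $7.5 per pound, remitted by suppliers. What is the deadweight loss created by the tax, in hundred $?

Inverting to Q(P) form: Qd = 287 − P; Qs = 2P + 266.
Before the tax: set 287 − P = 2P + 266 → P* = $7, Q* = 280.
With the tax collected from suppliers, supply shifts: Qs = 2(P − 7.5) + 266.
Solving gives Q = 275 with consumers paying $12 and suppliers receiving $4.5 (the $7.5 wedge).
Quantity falls by |ΔQ| = |280 − 275| = 5.
DWL = ½ · t · |ΔQ| = ½ · 7.5 · 5 = $18.75.

Deadweight loss = $18.75 hundred.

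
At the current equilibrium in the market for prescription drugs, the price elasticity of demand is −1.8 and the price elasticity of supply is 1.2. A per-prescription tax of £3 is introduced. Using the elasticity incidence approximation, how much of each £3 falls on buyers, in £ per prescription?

Buyers bear ≈ £1.2 per prescription.

Incidence ratio: buyers' share ≈ εs / (εs + |εd|) = 1.2 / (1.2 + 1.8) = 0.4.
So buyers bear ≈ 0.4 × £3 = £1.2; suppliers bear £1.8.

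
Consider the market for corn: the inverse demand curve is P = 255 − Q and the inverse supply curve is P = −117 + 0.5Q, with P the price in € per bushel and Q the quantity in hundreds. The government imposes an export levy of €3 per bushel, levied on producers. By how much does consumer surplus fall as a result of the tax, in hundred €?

Consumer surplus falls by €494 hundred.

Inverting to Q(P) form: Qd = 255 − P; Qs = 2P + 234.
Before the tax: set 255 − P = 2P + 234 → P* = €7, Q* = 248.
With the tax collected from producers, supply shifts: Qs = 2(P − 3) + 234.
New equilibrium: consumers pay €9, producers receive €6, Q = 246. (Wedge: Pb − Ps = 3.)
ΔCS is the trapezoid between Q = 246 and Q = 248 of height €2: ½ · (248 + 246) · 2 = €494.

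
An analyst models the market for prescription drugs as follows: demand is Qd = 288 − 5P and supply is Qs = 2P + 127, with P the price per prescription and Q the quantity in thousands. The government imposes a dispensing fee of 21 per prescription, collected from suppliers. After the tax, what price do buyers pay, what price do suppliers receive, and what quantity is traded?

Buyers pay 29; suppliers receive 8; quantity = 143.

Without the tax, 288 − 5P = 2P + 127 gives 7P = 161, so P* = 23 and Q* = 173.
With the tax collected from suppliers, supply shifts: Qs = 2(P − 21) + 127.
New equilibrium: buyers pay 29, suppliers receive 8, Q = 143. (Wedge: Pb − Ps = 21.)
The less price-elastic side of the market bears the larger share of a per-unit tax.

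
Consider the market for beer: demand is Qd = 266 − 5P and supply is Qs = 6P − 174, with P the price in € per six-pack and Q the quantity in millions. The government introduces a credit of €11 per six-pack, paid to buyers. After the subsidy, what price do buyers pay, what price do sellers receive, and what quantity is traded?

Buyers pay €34; sellers receive €45; quantity = 96.

Without the subsidy, 266 − 5P = 6P − 174 gives 11P = 440, so P* = €40 and Q* = 66.
With a per-unit subsidy paid to buyers, each effectively pays P − 11, so demand becomes Qd = 266 − 5(P − 11).
Solving gives Q = 96 with buyers paying €34 and sellers receiving €45 (the €11 wedge).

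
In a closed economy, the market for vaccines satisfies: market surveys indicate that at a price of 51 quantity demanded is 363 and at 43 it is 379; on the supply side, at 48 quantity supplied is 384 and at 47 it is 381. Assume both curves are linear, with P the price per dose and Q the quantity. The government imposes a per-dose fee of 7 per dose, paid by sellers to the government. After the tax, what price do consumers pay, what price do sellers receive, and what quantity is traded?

Consumers pay 49.2; sellers receive 42.2; quantity = 366.6.

Demand slope: (379 − 363)/(43 − 51) = -2, so Qd = 465 − 2P.
Supply slope: (381 − 384)/(47 − 48) = 3, so Qs = 3P + 240.
Before the tax: set 465 − 2P = 3P + 240 → P* = 45, Q* = 375.
With the tax collected from sellers, supply shifts: Qs = 3(P − 7) + 240.
Solving gives Q = 366.6 with consumers paying 49.2 and sellers receiving 42.2 (the 7 wedge).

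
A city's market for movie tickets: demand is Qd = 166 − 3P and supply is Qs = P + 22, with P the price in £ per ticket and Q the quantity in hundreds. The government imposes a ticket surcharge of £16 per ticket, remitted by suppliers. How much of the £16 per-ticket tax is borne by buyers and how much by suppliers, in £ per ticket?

Buyers bear £4 per ticket; suppliers bear £12 per ticket.

Before the tax: set 166 − 3P = P + 22 → P* = £36, Q* = 58.
With the tax collected from suppliers, supply shifts: Qs = (P − 16) + 22.
New equilibrium: buyers pay £40, suppliers receive £24, Q = 46. (Wedge: Pb − Ps = 16.)
Burden on buyers: £4; on suppliers: £12. (They sum to £16.)
The less price-elastic side of the market bears the larger share of a per-unit tax.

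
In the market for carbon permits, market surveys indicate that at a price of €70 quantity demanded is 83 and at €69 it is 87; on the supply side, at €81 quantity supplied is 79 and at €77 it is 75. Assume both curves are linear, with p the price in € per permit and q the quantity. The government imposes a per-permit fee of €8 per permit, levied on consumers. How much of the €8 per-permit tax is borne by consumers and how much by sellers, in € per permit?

Consumers bear €1.6 per permit; sellers bear €6.4 per permit.

Demand slope: (87 − 83)/(69 − 70) = -4, so qd = 363 − 4p.
Supply slope: (75 − 79)/(77 − 81) = 1, so qs = p − 2.
Without the tax, 363 − 4p = p − 2 gives 5p = 365, so p* = €73 and q* = 71.
With the tax collected from consumers, demand (in seller-price terms) shifts: qd = 363 − 4(p + 8).
Solving gives q = 64.6 with consumers paying €74.6 and sellers receiving €66.6 (the €8 wedge).
Burden on consumers: €1.6; on sellers: €6.4. (They sum to €8.)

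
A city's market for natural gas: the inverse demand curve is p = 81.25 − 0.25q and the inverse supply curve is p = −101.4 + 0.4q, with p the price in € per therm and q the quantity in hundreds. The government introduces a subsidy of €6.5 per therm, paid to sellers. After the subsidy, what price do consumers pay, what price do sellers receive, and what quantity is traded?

Inverting to q(p) form: qd = 325 − 4p; qs = 2.5p + 253.5.
Without the subsidy, 325 − 4p = 2.5p + 253.5 gives 6.5p = 71.5, so p* = €11 and q* = 281.
With a per-unit subsidy paid to sellers, each receives p + 6.5 per unit sold, so supply becomes qs = 2.5(p + 6.5) + 253.5.
New equilibrium: consumers pay €8.5, sellers receive €15, q = 291. (Wedge: pb − ps = −6.5.)

Consumers pay €8.5; sellers receive €15; quantity = 291.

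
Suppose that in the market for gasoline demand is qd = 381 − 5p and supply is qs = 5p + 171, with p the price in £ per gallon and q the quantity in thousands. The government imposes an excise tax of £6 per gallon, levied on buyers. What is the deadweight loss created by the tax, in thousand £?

Deadweight loss = £45 thousand.

Without the tax, 381 − 5p = 5p + 171 gives 10p = 210, so p* = £21 and q* = 276.
With the tax collected from buyers, demand (in seller-price terms) shifts: qd = 381 − 5(p + 6).
New equilibrium: buyers pay £24, suppliers receive £18, q = 261. (Wedge: pb − ps = 6.)
Quantity falls by |ΔQ| = |276 − 261| = 15.
DWL = ½ · t · |ΔQ| = ½ · 6 · 15 = £45.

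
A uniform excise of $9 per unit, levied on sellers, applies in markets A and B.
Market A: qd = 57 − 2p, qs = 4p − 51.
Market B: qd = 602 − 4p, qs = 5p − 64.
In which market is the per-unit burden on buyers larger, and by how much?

Market A, by $1.

Market A: pre-tax p* = $18, q* = 21; post-tax q = 9; per-unit burden on buyers = $6.
Market B: pre-tax p* = $74, q* = 306; post-tax q = 286; per-unit burden on buyers = $5.
Difference: $6 vs $5 → market A is larger by $1.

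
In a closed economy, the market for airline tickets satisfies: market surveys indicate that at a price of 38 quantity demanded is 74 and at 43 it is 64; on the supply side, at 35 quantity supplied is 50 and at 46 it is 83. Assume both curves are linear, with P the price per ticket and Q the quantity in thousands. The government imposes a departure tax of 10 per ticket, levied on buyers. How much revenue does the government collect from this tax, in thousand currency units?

Demand slope: (64 − 74)/(43 − 38) = -2, so Qd = 150 − 2P.
Supply slope: (83 − 50)/(46 − 35) = 3, so Qs = 3P − 55.
Before the tax: set 150 − 2P = 3P − 55 → P* = 41, Q* = 68.
With the tax collected from buyers, demand (in seller-price terms) shifts: Qd = 150 − 2(P + 10).
Solving gives Q = 56 with buyers paying 47 and producers receiving 37 (the 10 wedge).
Revenue = t · Q = 10 · 56 = 560.

Tax revenue = 560 thousand.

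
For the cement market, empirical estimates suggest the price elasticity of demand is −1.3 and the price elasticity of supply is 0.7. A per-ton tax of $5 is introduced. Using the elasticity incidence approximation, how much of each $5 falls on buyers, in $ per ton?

Incidence ratio: buyers' share ≈ εs / (εs + |εd|) = 0.7 / (0.7 + 1.3) = 0.35.
So buyers bear ≈ 0.35 × $5 = $1.75; sellers bear $3.25.

Buyers bear ≈ $1.75 per ton.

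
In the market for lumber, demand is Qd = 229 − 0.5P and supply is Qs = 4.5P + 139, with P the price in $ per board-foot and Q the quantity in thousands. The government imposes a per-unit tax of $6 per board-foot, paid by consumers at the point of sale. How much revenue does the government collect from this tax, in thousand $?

Tax revenue = $1303.8 thousand.

Without the tax, 229 − 0.5P = 4.5P + 139 gives 5P = 90, so P* = $18 and Q* = 220.
With the tax collected from consumers, demand (in seller-price terms) shifts: Qd = 229 − 0.5(P + 6).
New equilibrium: consumers pay $23.4, sellers receive $17.4, Q = 217.3. (Wedge: Pb − Ps = 6.)
Revenue = t · Q = 6 · 217.3 = $1303.8.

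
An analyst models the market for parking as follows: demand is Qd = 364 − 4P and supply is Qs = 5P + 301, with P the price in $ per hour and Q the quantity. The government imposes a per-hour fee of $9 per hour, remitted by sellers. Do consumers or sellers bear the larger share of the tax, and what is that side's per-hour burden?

Before the tax: set 364 − 4P = 5P + 301 → P* = $7, Q* = 336.
With the tax collected from sellers, supply shifts: Qs = 5(P − 9) + 301.
New equilibrium: consumers pay $12, sellers receive $3, Q = 316. (Wedge: Pb − Ps = 9.)
Per-hour burden: consumers $5, sellers $4.
Consumers take the larger share because demand is less price-elastic here (demand slope 4 vs supply slope 5).

Consumers bear the larger share: $5 per hour.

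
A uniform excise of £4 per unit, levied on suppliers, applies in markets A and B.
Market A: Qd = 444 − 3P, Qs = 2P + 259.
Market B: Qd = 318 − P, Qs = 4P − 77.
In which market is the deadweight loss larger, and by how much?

Market A, by £3.2.

Market A: pre-tax P* = £37, Q* = 333; post-tax Q = 328.2; deadweight loss = £9.6.
Market B: pre-tax P* = £79, Q* = 239; post-tax Q = 235.8; deadweight loss = £6.4.
Difference: £9.6 vs £6.4 → market A is larger by £3.2.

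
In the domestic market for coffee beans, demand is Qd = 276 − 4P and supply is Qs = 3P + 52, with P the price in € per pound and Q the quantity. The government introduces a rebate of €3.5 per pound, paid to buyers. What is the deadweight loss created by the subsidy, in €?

Without the subsidy, 276 − 4P = 3P + 52 gives 7P = 224, so P* = €32 and Q* = 148.
With a per-unit subsidy paid to buyers, each effectively pays P − 3.5, so demand becomes Qd = 276 − 4(P − 3.5).
New equilibrium: buyers pay €30.5, suppliers receive €34, Q = 154. (Wedge: Pb − Ps = −3.5.)
Quantity rises by |ΔQ| = |148 − 154| = 6.
DWL = ½ · t · |ΔQ| = ½ · 3.5 · 6 = €10.5.

Deadweight loss = €10.5.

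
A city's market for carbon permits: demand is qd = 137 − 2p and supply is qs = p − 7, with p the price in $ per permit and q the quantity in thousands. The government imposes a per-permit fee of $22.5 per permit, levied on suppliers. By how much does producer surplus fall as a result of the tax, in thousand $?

Producer surplus falls by $502.5 thousand.

Before the tax: set 137 − 2p = p − 7 → p* = $48, q* = 41.
With the tax collected from suppliers, supply shifts: qs = (p − 22.5) − 7.
Solving gives q = 26 with consumers paying $55.5 and suppliers receiving $33 (the $22.5 wedge).
ΔPS is the trapezoid between Q = 26 and Q = 41 of height $15: ½ · (41 + 26) · 15 = $502.5.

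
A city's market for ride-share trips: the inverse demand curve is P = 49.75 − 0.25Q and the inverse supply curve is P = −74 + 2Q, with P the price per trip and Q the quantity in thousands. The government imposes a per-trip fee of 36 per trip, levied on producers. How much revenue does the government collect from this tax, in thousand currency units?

Rewrite in direct form: Qd = 199 − 4P and Qs = 0.5P + 37.
Without the tax, 199 − 4P = 0.5P + 37 gives 4.5P = 162, so P* = 36 and Q* = 55.
With the tax collected from producers, supply shifts: Qs = 0.5(P − 36) + 37.
Solving gives Q = 39 with consumers paying 40 and producers receiving 4 (the 36 wedge).
Revenue = t · Q = 36 · 39 = 1404.

Tax revenue = 1404 thousand.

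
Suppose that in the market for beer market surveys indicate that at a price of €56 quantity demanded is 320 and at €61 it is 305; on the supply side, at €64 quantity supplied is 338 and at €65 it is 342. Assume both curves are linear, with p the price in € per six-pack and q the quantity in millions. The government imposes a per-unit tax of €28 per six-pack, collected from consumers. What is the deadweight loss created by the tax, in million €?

Deadweight loss = €672 million.

Demand slope: (305 − 320)/(61 − 56) = -3, so qd = 488 − 3p.
Supply slope: (342 − 338)/(65 − 64) = 4, so qs = 4p + 82.
Without the tax, 488 − 3p = 4p + 82 gives 7p = 406, so p* = €58 and q* = 314.
With the tax collected from consumers, demand (in seller-price terms) shifts: qd = 488 − 3(p + 28).
New equilibrium: consumers pay €74, sellers receive €46, q = 266. (Wedge: pb − ps = 28.)
Quantity falls by |ΔQ| = |314 − 266| = 48.
DWL = ½ · t · |ΔQ| = ½ · 28 · 48 = €672.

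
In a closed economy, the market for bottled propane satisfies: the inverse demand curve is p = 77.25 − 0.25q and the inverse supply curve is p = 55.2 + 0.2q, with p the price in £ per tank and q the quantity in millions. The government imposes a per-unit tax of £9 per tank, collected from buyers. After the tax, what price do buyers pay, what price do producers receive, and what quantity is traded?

Inverting to q(p) form: qd = 309 − 4p; qs = 5p − 276.
Before the tax: set 309 − 4p = 5p − 276 → p* = £65, q* = 49.
With the tax collected from buyers, demand (in seller-price terms) shifts: qd = 309 − 4(p + 9).
Solving gives q = 29 with buyers paying £70 and producers receiving £61 (the £9 wedge).

Buyers pay £70; producers receive £61; quantity = 29.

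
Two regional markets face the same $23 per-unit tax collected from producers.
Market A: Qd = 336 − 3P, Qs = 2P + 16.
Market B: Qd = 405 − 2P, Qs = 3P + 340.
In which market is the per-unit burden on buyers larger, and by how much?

Market A: pre-tax P* = $64, Q* = 144; post-tax Q = 116.4; per-unit burden on buyers = $9.2.
Market B: pre-tax P* = $13, Q* = 379; post-tax Q = 351.4; per-unit burden on buyers = $13.8.
Difference: $9.2 vs $13.8 → market B is larger by $4.6.

Market B, by $4.6.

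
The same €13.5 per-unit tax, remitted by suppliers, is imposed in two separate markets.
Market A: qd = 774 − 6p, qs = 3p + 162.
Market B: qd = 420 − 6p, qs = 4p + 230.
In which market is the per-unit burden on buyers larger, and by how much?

Market A: pre-tax p* = €68, q* = 366; post-tax q = 339; per-unit burden on buyers = €4.5.
Market B: pre-tax p* = €19, q* = 306; post-tax q = 273.6; per-unit burden on buyers = €5.4.
Difference: €4.5 vs €5.4 → market B is larger by €0.9.

Market B, by €0.9.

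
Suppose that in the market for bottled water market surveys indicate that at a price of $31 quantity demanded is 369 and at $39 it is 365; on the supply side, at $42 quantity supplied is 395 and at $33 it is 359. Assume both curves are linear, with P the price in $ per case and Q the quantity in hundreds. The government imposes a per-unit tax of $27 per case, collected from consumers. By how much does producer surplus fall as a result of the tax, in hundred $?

Producer surplus falls by $1083 hundred.

Demand slope: (365 − 369)/(39 − 31) = -0.5, so Qd = 384.5 − 0.5P.
Supply slope: (359 − 395)/(33 − 42) = 4, so Qs = 4P + 227.
Without the tax, 384.5 − 0.5P = 4P + 227 gives 4.5P = 157.5, so P* = $35 and Q* = 367.
With the tax collected from consumers, demand (in seller-price terms) shifts: Qd = 384.5 − 0.5(P + 27).
New equilibrium: consumers pay $59, suppliers receive $32, Q = 355. (Wedge: Pb − Ps = 27.)
ΔPS is the trapezoid between Q = 355 and Q = 367 of height $3: ½ · (367 + 355) · 3 = $1083.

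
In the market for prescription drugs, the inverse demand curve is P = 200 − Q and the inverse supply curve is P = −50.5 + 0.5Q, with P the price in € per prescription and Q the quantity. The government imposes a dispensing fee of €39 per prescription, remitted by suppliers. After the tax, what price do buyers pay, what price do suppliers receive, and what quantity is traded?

Rewrite in direct form: Qd = 200 − P and Qs = 2P + 101.
Before the tax: set 200 − P = 2P + 101 → P* = €33, Q* = 167.
With the tax collected from suppliers, supply shifts: Qs = 2(P − 39) + 101.
Solving gives Q = 141 with buyers paying €59 and suppliers receiving €20 (the €39 wedge).

Buyers pay €59; suppliers receive €20; quantity = 141.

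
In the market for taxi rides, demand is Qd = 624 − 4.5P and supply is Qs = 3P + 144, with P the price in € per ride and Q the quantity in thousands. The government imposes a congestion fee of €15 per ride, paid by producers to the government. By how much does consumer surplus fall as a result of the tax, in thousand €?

Consumer surplus falls by €1935 thousand.

Without the tax, 624 − 4.5P = 3P + 144 gives 7.5P = 480, so P* = €64 and Q* = 336.
With the tax collected from producers, supply shifts: Qs = 3(P − 15) + 144.
Solving gives Q = 309 with consumers paying €70 and producers receiving €55 (the €15 wedge).
ΔCS is the trapezoid between Q = 309 and Q = 336 of height €6: ½ · (336 + 309) · 6 = €1935.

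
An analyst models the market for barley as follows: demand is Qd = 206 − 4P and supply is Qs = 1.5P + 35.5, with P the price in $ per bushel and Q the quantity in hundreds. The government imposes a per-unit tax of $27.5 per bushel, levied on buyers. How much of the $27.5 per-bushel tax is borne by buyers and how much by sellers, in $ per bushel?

Without the tax, 206 − 4P = 1.5P + 35.5 gives 5.5P = 170.5, so P* = $31 and Q* = 82.
With the tax collected from buyers, demand (in seller-price terms) shifts: Qd = 206 − 4(P + 27.5).
Solving gives Q = 52 with buyers paying $38.5 and sellers receiving $11 (the $27.5 wedge).
Burden on buyers: $7.5; on sellers: $20. (They sum to $27.5.)

Buyers bear $7.5 per bushel; sellers bear $20 per bushel.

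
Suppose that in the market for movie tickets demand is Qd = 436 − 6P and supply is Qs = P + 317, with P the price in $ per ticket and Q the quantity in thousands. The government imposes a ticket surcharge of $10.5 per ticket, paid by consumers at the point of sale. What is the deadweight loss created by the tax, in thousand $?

Without the tax, 436 − 6P = P + 317 gives 7P = 119, so P* = $17 and Q* = 334.
With the tax collected from consumers, demand (in seller-price terms) shifts: Qd = 436 − 6(P + 10.5).
New equilibrium: consumers pay $18.5, suppliers receive $8, Q = 325. (Wedge: Pb − Ps = 10.5.)
Quantity falls by |ΔQ| = |334 − 325| = 9.
DWL = ½ · t · |ΔQ| = ½ · 10.5 · 9 = $47.25.

Deadweight loss = $47.25 thousand.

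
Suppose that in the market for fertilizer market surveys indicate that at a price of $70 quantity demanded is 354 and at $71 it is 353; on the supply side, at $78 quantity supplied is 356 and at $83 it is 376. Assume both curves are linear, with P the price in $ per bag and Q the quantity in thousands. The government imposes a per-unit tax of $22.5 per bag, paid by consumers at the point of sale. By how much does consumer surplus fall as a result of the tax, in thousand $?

Demand slope: (353 − 354)/(71 − 70) = -1, so Qd = 424 − P.
Supply slope: (376 − 356)/(83 − 78) = 4, so Qs = 4P + 44.
Without the tax, 424 − P = 4P + 44 gives 5P = 380, so P* = $76 and Q* = 348.
With the tax collected from consumers, demand (in seller-price terms) shifts: Qd = 424 − (P + 22.5).
Solving gives Q = 330 with consumers paying $94 and producers receiving $71.5 (the $22.5 wedge).
ΔCS is the trapezoid between Q = 330 and Q = 348 of height $18: ½ · (348 + 330) · 18 = $6102.

Consumer surplus falls by $6102 thousand.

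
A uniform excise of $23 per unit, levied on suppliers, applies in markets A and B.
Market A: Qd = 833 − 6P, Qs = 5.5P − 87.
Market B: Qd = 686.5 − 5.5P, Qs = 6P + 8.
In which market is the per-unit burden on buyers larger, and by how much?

Market B, by $1.

Market A: pre-tax P* = $80, Q* = 353; post-tax Q = 287; per-unit burden on buyers = $11.
Market B: pre-tax P* = $59, Q* = 362; post-tax Q = 296; per-unit burden on buyers = $12.
Difference: $11 vs $12 → market B is larger by $1.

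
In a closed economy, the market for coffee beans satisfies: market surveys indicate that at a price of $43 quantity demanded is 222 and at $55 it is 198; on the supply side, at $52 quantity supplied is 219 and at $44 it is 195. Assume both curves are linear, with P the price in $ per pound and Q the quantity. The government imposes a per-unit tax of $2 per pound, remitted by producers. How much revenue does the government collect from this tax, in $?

Demand slope: (198 − 222)/(55 − 43) = -2, so Qd = 308 − 2P.
Supply slope: (195 − 219)/(44 − 52) = 3, so Qs = 3P + 63.
Before the tax: set 308 − 2P = 3P + 63 → P* = $49, Q* = 210.
With the tax collected from producers, supply shifts: Qs = 3(P − 2) + 63.
New equilibrium: buyers pay $50.2, producers receive $48.2, Q = 207.6. (Wedge: Pb − Ps = 2.)
Revenue = t · Q = 2 · 207.6 = $415.2.

Tax revenue = $415.2.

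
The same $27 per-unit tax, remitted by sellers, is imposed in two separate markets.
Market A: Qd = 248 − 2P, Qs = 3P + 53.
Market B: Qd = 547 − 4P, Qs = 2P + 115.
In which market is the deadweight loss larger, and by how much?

Market A: pre-tax P* = $39, Q* = 170; post-tax Q = 137.6; deadweight loss = $437.4.
Market B: pre-tax P* = $72, Q* = 259; post-tax Q = 223; deadweight loss = $486.
Difference: $437.4 vs $486 → market B is larger by $48.6.

Market B, by $48.6.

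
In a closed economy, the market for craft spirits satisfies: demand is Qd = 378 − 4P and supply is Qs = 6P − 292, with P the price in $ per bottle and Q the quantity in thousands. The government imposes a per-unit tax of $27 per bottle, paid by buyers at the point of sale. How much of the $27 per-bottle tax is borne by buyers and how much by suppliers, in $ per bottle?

Buyers bear $16.2 per bottle; suppliers bear $10.8 per bottle.

Before the tax: set 378 − 4P = 6P − 292 → P* = $67, Q* = 110.
With the tax collected from buyers, demand (in seller-price terms) shifts: Qd = 378 − 4(P + 27).
New equilibrium: buyers pay $83.2, suppliers receive $56.2, Q = 45.2. (Wedge: Pb − Ps = 27.)
Burden on buyers: $16.2; on suppliers: $10.8. (They sum to $27.)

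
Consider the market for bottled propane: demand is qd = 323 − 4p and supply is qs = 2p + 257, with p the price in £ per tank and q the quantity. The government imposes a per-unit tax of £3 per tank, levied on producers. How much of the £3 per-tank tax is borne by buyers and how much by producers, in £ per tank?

Without the tax, 323 − 4p = 2p + 257 gives 6p = 66, so p* = £11 and q* = 279.
With the tax collected from producers, supply shifts: qs = 2(p − 3) + 257.
Solving gives q = 275 with buyers paying £12 and producers receiving £9 (the £3 wedge).
Burden on buyers: £1; on producers: £2. (They sum to £3.)
The less price-elastic side of the market bears the larger share of a per-unit tax.

Buyers bear £1 per tank; producers bear £2 per tank.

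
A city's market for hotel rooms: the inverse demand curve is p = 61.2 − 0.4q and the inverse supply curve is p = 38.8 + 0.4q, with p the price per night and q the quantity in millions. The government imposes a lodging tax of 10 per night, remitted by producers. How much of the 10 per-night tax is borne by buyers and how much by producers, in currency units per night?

Buyers bear 5 per night; producers bear 5 per night.

Inverting to q(p) form: qd = 153 − 2.5p; qs = 2.5p − 97.
Without the tax, 153 − 2.5p = 2.5p − 97 gives 5p = 250, so p* = 50 and q* = 28.
With the tax collected from producers, supply shifts: qs = 2.5(p − 10) − 97.
Solving gives q = 15.5 with buyers paying 55 and producers receiving 45 (the 10 wedge).
Burden on buyers: 5; on producers: 5. (They sum to 10.)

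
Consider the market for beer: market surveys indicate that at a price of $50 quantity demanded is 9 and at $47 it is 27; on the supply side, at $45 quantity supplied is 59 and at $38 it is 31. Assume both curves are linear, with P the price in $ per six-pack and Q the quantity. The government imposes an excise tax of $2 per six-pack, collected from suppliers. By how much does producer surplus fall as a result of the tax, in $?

Demand slope: (27 − 9)/(47 − 50) = -6, so Qd = 309 − 6P.
Supply slope: (31 − 59)/(38 − 45) = 4, so Qs = 4P − 121.
Without the tax, 309 − 6P = 4P − 121 gives 10P = 430, so P* = $43 and Q* = 51.
With the tax collected from suppliers, supply shifts: Qs = 4(P − 2) − 121.
Solving gives Q = 46.2 with consumers paying $43.8 and suppliers receiving $41.8 (the $2 wedge).
ΔPS is the trapezoid between Q = 46.2 and Q = 51 of height $1.2: ½ · (51 + 46.2) · 1.2 = $58.32.

Producer surplus falls by $58.32.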